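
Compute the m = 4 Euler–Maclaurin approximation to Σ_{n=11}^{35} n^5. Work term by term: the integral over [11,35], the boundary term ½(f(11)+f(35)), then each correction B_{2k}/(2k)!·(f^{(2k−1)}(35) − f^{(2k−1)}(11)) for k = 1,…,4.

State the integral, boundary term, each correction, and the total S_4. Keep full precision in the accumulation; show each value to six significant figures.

∫_11^35 x^5 dx evaluates to 3.06082e+08.
½[f(11) + f(35)] = ½[161051 + 5.25219e+07] = 2.63415e+07.
Running total after boundary: 3.32424e+08.
k=1: B_{2}/(2)! × [f^{(1)}(35) − f^{(1)}(11)] = 1/12 × (7.50312e+06 − 73205.0) = 619160.
After k=1: 3.33043e+08.
k=2: B_{4}/(4)! × [f^{(3)}(35) − f^{(3)}(11)] = −1/720 × (73500.0 − 7260.00) = -92.0000.
After k=2: 3.33043e+08.
k=3: B_{6}/(6)! × [f^{(5)}(35) − f^{(5)}(11)] = 1/30240 × (120.000 − 120.000) = 0.00000.
After k=3: 3.33043e+08.
k=4: B_{8}/(8)! × [f^{(7)}(35) − f^{(7)}(11)] = −1/1209600 × (0.00000 − 0.00000) = 0.00000.

S_4 ≈ 3.33043e+08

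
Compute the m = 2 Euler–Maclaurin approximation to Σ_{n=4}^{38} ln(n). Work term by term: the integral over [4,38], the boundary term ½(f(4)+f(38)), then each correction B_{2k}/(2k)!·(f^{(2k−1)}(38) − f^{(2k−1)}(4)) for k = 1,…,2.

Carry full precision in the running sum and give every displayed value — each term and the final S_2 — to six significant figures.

S_2 ≈ 101.176

The integral term ∫_4^38 ln(x) dx = 98.6831.
½[f(4) + f(38)] = ½[1.38629 + 3.63759] = 2.51194.
Running total after boundary: 101.195.
Correction k=1: B_{2}/2! · (f^{(1)}(38) − f^{(1)}(4)) = 1/12 · (0.0263158 − 0.250000) = -0.0186404.
After k=1: 101.176.
Correction k=2: B_{4}/4! · (f^{(3)}(38) − f^{(3)}(4)) = −1/720 · (3.64485e-05 − 0.0312500) = 4.33522e-05.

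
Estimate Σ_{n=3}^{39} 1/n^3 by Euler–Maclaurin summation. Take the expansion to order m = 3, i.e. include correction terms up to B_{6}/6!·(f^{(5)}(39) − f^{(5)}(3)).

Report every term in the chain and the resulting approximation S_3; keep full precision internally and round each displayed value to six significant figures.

S_3 ≈ 0.0767385

Integral: ∫_3^39 1/x^3 dx = 0.0552268.
½[f(3) + f(39)] = ½[0.0370370 + 1.68580e-05] = 0.0185269.
Integral + boundary = 0.0737538.
Correction k=1: B_{2}/2! · (f^{(1)}(39) − f^{(1)}(3)) = 1/12 · (-1.29677e-06 − (-0.0370370)) = 0.00308631.
Partial sum through k=1: 0.0768401.
Correction k=2: B_{4}/4! · (f^{(3)}(39) − f^{(3)}(3)) = −1/720 · (-1.70515e-08 − (-0.0823045)) = -0.000114312.
Partial sum through k=2: 0.0767258.
Correction k=3: B_{6}/6! · (f^{(5)}(39) − f^{(5)}(3)) = 1/30240 · (-4.70851e-10 − (-0.384088)) = 1.27013e-05.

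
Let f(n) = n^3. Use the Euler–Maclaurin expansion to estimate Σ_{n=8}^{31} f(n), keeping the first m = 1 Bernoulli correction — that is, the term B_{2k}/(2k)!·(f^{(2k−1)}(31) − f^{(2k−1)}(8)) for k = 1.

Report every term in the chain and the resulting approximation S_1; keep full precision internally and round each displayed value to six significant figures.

S_1 ≈ 245232

Integral: ∫_8^31 x^3 dx = 229856.
½[f(8) + f(31)] = ½[512.000 + 29791.0] = 15151.5.
Running total after boundary: 245008.
k=1: B_{2}/(2)! × [f^{(1)}(31) − f^{(1)}(8)] = 1/12 × (2883.00 − 192.000) = 224.250.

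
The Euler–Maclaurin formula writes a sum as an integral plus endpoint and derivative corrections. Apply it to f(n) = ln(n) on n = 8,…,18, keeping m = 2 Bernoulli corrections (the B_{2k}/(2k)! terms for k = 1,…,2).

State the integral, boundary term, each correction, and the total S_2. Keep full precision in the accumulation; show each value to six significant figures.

The integral term ∫_8^18 ln(x) dx = 25.3912.
½[f(8) + f(18)] = ½[2.07944 + 2.89037] = 2.48491.
Running total after boundary: 27.8761.
Correction k=1: B_{2}/2! · (f^{(1)}(18) − f^{(1)}(8)) = 1/12 · (0.0555556 − 0.125000) = -0.00578704.
After k=1: 27.8703.
Correction k=2: B_{4}/4! · (f^{(3)}(18) − f^{(3)}(8)) = −1/720 · (0.000342936 − 0.00390625) = 4.94905e-06.

S_2 ≈ 27.8703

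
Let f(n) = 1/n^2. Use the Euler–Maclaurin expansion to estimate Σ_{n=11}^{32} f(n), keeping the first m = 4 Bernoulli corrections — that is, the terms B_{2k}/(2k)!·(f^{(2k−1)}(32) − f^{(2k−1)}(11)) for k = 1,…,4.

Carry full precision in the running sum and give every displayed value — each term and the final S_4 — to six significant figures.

S_4 ≈ 0.0643995

The integral term ∫_11^32 1/x^2 dx = 0.0596591.
Endpoint term: (f(11) + f(32))/2 = (0.00826446 + 0.000976562)/2 = 0.00462051.
Running total after boundary: 0.0642796.
Order-1 term: 1/12 · (-6.10352e-05 − (-0.00150263)) = 0.000120133.
After k=1: 0.0643997.
Order-2 term: −1/720 · (-7.15256e-07 − (-0.000149021)) = -2.05980e-07.
After k=2: 0.0643995.
Order-3 term: 1/30240 · (-2.09548e-08 − (-3.69474e-05)) = 1.22111e-09.
After k=3: 0.0643995.
Order-4 term: −1/1209600 · (-1.14596e-09 − (-1.70996e-05)) = -1.41356e-11.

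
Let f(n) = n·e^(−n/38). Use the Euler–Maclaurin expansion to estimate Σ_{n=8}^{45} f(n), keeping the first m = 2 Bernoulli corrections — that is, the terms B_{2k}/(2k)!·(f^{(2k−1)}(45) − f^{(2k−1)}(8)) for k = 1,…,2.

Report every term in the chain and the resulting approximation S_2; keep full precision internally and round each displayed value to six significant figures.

S_2 ≈ 461.138

The integral term ∫_8^45 x·e^(−x/38) dx = 451.071.
Endpoint term: (f(8) + f(45))/2 = (6.48126 + 13.7694)/2 = 10.1254.
Running total after boundary: 461.196.
Order-1 term: 1/12 · (-0.0563661 − 0.639598) = -0.0579970.
Running total after k=1: 461.138.
Order-2 term: −1/720 · (0.000384771 − 0.00156504) = 1.63926e-06.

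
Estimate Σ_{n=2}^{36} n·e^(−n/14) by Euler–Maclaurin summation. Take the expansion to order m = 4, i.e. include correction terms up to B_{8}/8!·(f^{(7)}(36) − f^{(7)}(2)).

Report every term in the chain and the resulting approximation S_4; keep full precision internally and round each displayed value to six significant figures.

The integral term ∫_2^36 x·e^(−x/14) dx = 140.682.
Boundary: ½(f(2) + f(36)) = ½(1.73376 + 2.75135) = 2.24255.
Running total after boundary: 142.925.
Correction k=1: B_{2}/2! · (f^{(1)}(36) − f^{(1)}(2)) = 1/12 · (-0.120098 − 0.743038) = -0.0719281.
Running total after k=1: 142.853.
Correction k=2: B_{4}/4! · (f^{(3)}(36) − f^{(3)}(2)) = −1/720 · (0.000167113 − 0.0126367) = 1.73189e-05.
Running total after k=2: 142.853.
Correction k=3: B_{6}/6! · (f^{(5)}(36) − f^{(5)}(2)) = 1/30240 · (4.83149e-06 − 0.000109604) = -3.46470e-09.
Running total after k=3: 142.853.
Correction k=4: B_{8}/8! · (f^{(7)}(36) − f^{(7)}(2)) = −1/1209600 · (4.49509e-08 − 7.89465e-07) = 6.15504e-13.

S_4 ≈ 142.853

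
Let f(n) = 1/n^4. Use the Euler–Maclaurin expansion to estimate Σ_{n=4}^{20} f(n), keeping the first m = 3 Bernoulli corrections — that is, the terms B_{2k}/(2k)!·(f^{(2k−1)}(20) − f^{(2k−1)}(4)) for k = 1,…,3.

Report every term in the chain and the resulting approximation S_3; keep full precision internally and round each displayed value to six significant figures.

S_3 ≈ 0.00743901

Integral: ∫_4^20 1/x^4 dx = 0.00516667.
½[f(4) + f(20)] = ½[0.00390625 + 6.25000e-06] = 0.00195625.
Integral + boundary = 0.00712292.
Correction k=1: B_{2}/2! · (f^{(1)}(20) − f^{(1)}(4)) = 1/12 · (-1.25000e-06 − (-0.00390625)) = 0.000325417.
Running total after k=1: 0.00744833.
Correction k=2: B_{4}/4! · (f^{(3)}(20) − f^{(3)}(4)) = −1/720 · (-9.37500e-08 − (-0.00732422)) = -1.01724e-05.
Running total after k=2: 0.00743816.
Correction k=3: B_{6}/6! · (f^{(5)}(20) − f^{(5)}(4)) = 1/30240 · (-1.31250e-08 − (-0.0256348)) = 8.47710e-07.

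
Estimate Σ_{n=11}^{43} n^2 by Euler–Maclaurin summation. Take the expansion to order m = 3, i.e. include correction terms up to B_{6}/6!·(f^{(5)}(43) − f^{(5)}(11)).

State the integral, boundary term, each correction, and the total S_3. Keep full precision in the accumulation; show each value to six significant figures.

S_3 ≈ 27049.0

The integral term ∫_11^43 x^2 dx = 26058.7.
Endpoint term: (f(11) + f(43))/2 = (121.000 + 1849.00)/2 = 985.000.
Running total after boundary: 27043.7.
Correction k=1: B_{2}/2! · (f^{(1)}(43) − f^{(1)}(11)) = 1/12 · (86.0000 − 22.0000) = 5.33333.
After k=1: 27049.0.
Correction k=2: B_{4}/4! · (f^{(3)}(43) − f^{(3)}(11)) = −1/720 · (0.00000 − 0.00000) = 0.00000.
After k=2: 27049.0.
Correction k=3: B_{6}/6! · (f^{(5)}(43) − f^{(5)}(11)) = 1/30240 · (0.00000 − 0.00000) = 0.00000.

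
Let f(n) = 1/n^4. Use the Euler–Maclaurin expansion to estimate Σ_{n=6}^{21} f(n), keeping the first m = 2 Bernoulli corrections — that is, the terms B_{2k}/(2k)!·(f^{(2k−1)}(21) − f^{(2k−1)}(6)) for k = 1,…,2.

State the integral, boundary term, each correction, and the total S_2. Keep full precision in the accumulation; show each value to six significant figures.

∫_6^21 1/x^4 dx evaluates to 0.00150722.
½[f(6) + f(21)] = ½[0.000771605 + 5.14189e-06] = 0.000388373.
Integral + boundary = 0.00189559.
Order-1 term: 1/12 · (-9.79408e-07 − (-0.000514403)) = 4.27853e-05.
Partial sum through k=1: 0.00193838.
Order-2 term: −1/720 · (-6.66264e-08 − (-0.000428669)) = -5.95282e-07.

S_2 ≈ 0.00193778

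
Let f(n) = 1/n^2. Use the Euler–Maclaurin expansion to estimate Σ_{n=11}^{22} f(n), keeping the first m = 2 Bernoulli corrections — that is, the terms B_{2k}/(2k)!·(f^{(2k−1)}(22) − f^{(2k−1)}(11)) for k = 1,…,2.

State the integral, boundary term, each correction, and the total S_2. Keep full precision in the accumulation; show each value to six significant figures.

S_2 ≈ 0.0507292

Integral: ∫_11^22 1/x^2 dx = 0.0454545.
Boundary: ½(f(11) + f(22)) = ½(0.00826446 + 0.00206612) = 0.00516529.
So far: 0.0506198.
Correction k=1: B_{2}/2! · (f^{(1)}(22) − f^{(1)}(11)) = 1/12 · (-0.000187829 − (-0.00150263)) = 0.000109567.
Running total after k=1: 0.0507294.
Correction k=2: B_{4}/4! · (f^{(3)}(22) − f^{(3)}(11)) = −1/720 · (-4.65691e-06 − (-0.000149021)) = -2.00506e-07.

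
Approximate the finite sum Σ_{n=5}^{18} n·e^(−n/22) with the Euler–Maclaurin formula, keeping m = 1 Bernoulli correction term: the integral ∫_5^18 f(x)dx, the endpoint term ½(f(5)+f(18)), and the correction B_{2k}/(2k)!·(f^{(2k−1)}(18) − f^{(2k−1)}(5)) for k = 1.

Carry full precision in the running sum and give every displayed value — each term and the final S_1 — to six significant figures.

∫_5^18 x·e^(−x/22) dx evaluates to 84.9567.
Endpoint term: (f(5) + f(18))/2 = (3.98352 + 7.94220)/2 = 5.96286.
Integral + boundary = 90.9195.
Correction k=1: B_{2}/2! · (f^{(1)}(18) − f^{(1)}(5)) = 1/12 · (0.0802242 − 0.615634) = -0.0446175.

S_1 ≈ 90.8749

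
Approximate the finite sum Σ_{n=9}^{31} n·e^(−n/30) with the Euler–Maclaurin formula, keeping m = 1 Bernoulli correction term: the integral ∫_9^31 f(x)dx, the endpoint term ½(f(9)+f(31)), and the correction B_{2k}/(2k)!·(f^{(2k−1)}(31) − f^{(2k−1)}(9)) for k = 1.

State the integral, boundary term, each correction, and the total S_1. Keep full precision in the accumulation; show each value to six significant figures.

S_1 ≈ 224.413

∫_9^31 x·e^(−x/30) dx evaluates to 215.609.
Endpoint term: (f(9) + f(31))/2 = (6.66736 + 11.0304)/2 = 8.84888.
Running total after boundary: 224.458.
Order-1 term: 1/12 · (-0.0118606 − 0.518573) = -0.0442028.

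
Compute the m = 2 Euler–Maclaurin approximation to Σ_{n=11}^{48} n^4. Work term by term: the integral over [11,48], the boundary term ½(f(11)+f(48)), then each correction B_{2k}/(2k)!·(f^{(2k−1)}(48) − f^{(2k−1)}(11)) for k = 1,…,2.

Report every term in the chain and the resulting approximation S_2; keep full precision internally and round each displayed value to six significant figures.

S_2 ≈ 5.36265e+07

The integral term ∫_11^48 x^4 dx = 5.09286e+07.
½[f(11) + f(48)] = ½[14641.0 + 5.30842e+06] = 2.66153e+06.
Running total after boundary: 5.35901e+07.
Correction k=1: B_{2}/2! · (f^{(1)}(48) − f^{(1)}(11)) = 1/12 · (442368 − 5324.00) = 36420.3.
Running total after k=1: 5.36265e+07.
Correction k=2: B_{4}/4! · (f^{(3)}(48) − f^{(3)}(11)) = −1/720 · (1152.00 − 264.000) = -1.23333.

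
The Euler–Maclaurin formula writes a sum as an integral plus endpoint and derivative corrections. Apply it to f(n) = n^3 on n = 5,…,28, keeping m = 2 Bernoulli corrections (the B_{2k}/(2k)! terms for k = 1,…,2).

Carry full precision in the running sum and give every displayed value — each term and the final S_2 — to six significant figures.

The integral term ∫_5^28 x^3 dx = 153508.
Endpoint term: (f(5) + f(28))/2 = (125.000 + 21952.0)/2 = 11038.5.
Integral + boundary = 164546.
Order-1 term: 1/12 · (2352.00 − 75.0000) = 189.750.
After k=1: 164736.
Order-2 term: −1/720 · (6.00000 − 6.00000) = 0.00000.

S_2 ≈ 164736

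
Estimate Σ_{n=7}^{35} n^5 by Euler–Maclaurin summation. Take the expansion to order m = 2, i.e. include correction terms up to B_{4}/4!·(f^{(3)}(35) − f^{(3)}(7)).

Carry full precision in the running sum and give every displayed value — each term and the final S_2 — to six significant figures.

S_2 ≈ 3.33251e+08

∫_7^35 x^5 dx evaluates to 3.06358e+08.
Endpoint term: (f(7) + f(35))/2 = (16807.0 + 5.25219e+07)/2 = 2.62693e+07.
Integral + boundary = 3.32627e+08.
k=1: B_{2}/(2)! × [f^{(1)}(35) − f^{(1)}(7)] = 1/12 × (7.50312e+06 − 12005.0) = 624260.
After k=1: 3.33252e+08.
k=2: B_{4}/(4)! × [f^{(3)}(35) − f^{(3)}(7)] = −1/720 × (73500.0 − 2940.00) = -98.0000.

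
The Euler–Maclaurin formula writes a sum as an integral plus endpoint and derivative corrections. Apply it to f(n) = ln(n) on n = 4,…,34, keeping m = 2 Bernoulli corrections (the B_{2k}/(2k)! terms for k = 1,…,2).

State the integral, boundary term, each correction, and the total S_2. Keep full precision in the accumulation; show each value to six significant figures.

Integral: ∫_4^34 ln(x) dx = 84.3511.
Boundary: ½(f(4) + f(34)) = ½(1.38629 + 3.52636) = 2.45633.
Integral + boundary = 86.8074.
k=1: B_{2}/(2)! × [f^{(1)}(34) − f^{(1)}(4)] = 1/12 × (0.0294118 − 0.250000) = -0.0183824.
After k=1: 86.7890.
k=2: B_{4}/(4)! × [f^{(3)}(34) − f^{(3)}(4)] = −1/720 × (5.08854e-05 − 0.0312500) = 4.33321e-05.

S_2 ≈ 86.7891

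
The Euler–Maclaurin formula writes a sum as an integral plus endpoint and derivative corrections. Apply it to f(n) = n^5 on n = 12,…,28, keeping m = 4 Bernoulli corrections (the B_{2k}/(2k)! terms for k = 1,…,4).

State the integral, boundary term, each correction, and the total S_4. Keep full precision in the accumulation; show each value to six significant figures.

The integral term ∫_12^28 x^5 dx = 7.98174e+07.
Endpoint term: (f(12) + f(28))/2 = (248832 + 1.72104e+07)/2 = 8.72960e+06.
Running total after boundary: 8.85470e+07.
Order-1 term: 1/12 · (3.07328e+06 − 103680) = 247467.
Running total after k=1: 8.87945e+07.
Order-2 term: −1/720 · (47040.0 − 8640.00) = -53.3333.
Running total after k=2: 8.87944e+07.
Order-3 term: 1/30240 · (120.000 − 120.000) = 0.00000.
Running total after k=3: 8.87944e+07.
Order-4 term: −1/1209600 · (0.00000 − 0.00000) = 0.00000.

S_4 ≈ 8.87944e+07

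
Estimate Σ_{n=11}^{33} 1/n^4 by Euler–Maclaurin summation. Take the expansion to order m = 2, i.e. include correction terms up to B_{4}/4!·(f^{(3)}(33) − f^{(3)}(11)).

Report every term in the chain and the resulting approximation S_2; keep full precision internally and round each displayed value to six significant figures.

∫_11^33 1/x^4 dx evaluates to 0.000241163.
Endpoint term: (f(11) + f(33))/2 = (6.83013e-05 + 8.43226e-07)/2 = 3.45723e-05.
Running total after boundary: 0.000275735.
k=1: B_{2}/(2)! × [f^{(1)}(33) − f^{(1)}(11)] = 1/12 × (-1.02209e-07 − (-2.48369e-05)) = 2.06122e-06.
Running total after k=1: 0.000277796.
k=2: B_{4}/(4)! × [f^{(3)}(33) − f^{(3)}(11)] = −1/720 × (-2.81568e-09 − (-6.15790e-06)) = -8.54872e-09.

S_2 ≈ 0.000277788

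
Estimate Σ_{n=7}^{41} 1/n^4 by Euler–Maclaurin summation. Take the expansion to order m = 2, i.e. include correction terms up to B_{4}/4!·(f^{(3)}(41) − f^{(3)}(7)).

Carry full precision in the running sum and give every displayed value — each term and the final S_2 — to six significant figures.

S_2 ≈ 0.00119503

The integral term ∫_7^41 1/x^4 dx = 0.000966981.
Boundary: ½(f(7) + f(41)) = ½(0.000416493 + 3.53887e-07) = 0.000208424.
So far: 0.00117540.
k=1: B_{2}/(2)! × [f^{(1)}(41) − f^{(1)}(7)] = 1/12 × (-3.45256e-08 − (-0.000237996)) = 1.98301e-05.
Partial sum through k=1: 0.00119523.
k=2: B_{4}/(4)! × [f^{(3)}(41) − f^{(3)}(7)] = −1/720 × (-6.16161e-10 − (-0.000145712)) = -2.02377e-07.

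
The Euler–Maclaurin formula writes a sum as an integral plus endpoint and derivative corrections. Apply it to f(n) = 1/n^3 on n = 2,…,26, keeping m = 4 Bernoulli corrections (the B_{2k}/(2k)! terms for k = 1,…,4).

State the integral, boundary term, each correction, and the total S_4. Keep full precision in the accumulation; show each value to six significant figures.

Integral: ∫_2^26 1/x^3 dx = 0.124260.
Boundary: ½(f(2) + f(26)) = ½(0.125000 + 5.68958e-05) = 0.0625284.
Running total after boundary: 0.186789.
Correction k=1: B_{2}/2! · (f^{(1)}(26) − f^{(1)}(2)) = 1/12 · (-6.56490e-06 − (-0.187500)) = 0.0156245.
Partial sum through k=1: 0.202413.
Correction k=2: B_{4}/4! · (f^{(3)}(26) − f^{(3)}(2)) = −1/720 · (-1.94228e-07 − (-0.937500)) = -0.00130208.
Partial sum through k=2: 0.201111.
Correction k=3: B_{6}/6! · (f^{(5)}(26) − f^{(5)}(2)) = 1/30240 · (-1.20674e-08 − (-9.84375)) = 0.000325521.
Partial sum through k=3: 0.201437.
Correction k=4: B_{8}/8! · (f^{(7)}(26) − f^{(7)}(2)) = −1/1209600 · (-1.28529e-09 − (-177.188)) = -0.000146484.

S_4 ≈ 0.201290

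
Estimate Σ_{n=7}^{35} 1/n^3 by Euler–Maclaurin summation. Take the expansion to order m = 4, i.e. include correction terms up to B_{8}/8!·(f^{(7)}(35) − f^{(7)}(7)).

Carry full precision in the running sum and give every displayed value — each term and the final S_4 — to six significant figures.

Integral: ∫_7^35 1/x^3 dx = 0.00979592.
½[f(7) + f(35)] = ½[0.00291545 + 2.33236e-05] = 0.00146939.
Integral + boundary = 0.0112653.
Order-1 term: 1/12 · (-1.99917e-06 − (-0.00124948)) = 0.000103957.
Running total after k=1: 0.0113693.
Order-2 term: −1/720 · (-3.26395e-08 − (-0.000509992)) = -7.08276e-07.
Running total after k=2: 0.0113686.
Order-3 term: 1/30240 · (-1.11907e-09 − (-0.000437136)) = 1.44555e-08.
Running total after k=3: 0.0113686.
Order-4 term: −1/1209600 · (-6.57737e-11 − (-0.000642322)) = -5.31020e-10.

S_4 ≈ 0.0113686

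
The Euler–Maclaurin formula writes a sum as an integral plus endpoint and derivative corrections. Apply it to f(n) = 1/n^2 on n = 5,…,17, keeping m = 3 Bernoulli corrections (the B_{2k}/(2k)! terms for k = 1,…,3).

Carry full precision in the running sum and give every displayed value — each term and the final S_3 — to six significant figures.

S_3 ≈ 0.164196

The integral term ∫_5^17 1/x^2 dx = 0.141176.
½[f(5) + f(17)] = ½[0.0400000 + 0.00346021] = 0.0217301.
So far: 0.162907.
k=1: B_{2}/(2)! × [f^{(1)}(17) − f^{(1)}(5)] = 1/12 × (-0.000407083 − (-0.0160000)) = 0.00129941.
Running total after k=1: 0.164206.
k=2: B_{4}/(4)! × [f^{(3)}(17) − f^{(3)}(5)] = −1/720 × (-1.69031e-05 − (-0.00768000)) = -1.06432e-05.
Running total after k=2: 0.164195.
k=3: B_{6}/(6)! × [f^{(5)}(17) − f^{(5)}(5)] = 1/30240 × (-1.75465e-06 − (-0.00921600)) = 3.04704e-07.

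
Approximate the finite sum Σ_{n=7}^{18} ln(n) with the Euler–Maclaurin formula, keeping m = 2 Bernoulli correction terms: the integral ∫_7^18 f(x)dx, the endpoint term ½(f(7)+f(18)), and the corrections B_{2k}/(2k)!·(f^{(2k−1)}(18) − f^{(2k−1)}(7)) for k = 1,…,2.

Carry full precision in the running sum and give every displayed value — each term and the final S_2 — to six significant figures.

Integral: ∫_7^18 ln(x) dx = 27.4053.
Endpoint term: (f(7) + f(18))/2 = (1.94591 + 2.89037)/2 = 2.41814.
Integral + boundary = 29.8235.
k=1: B_{2}/(2)! × [f^{(1)}(18) − f^{(1)}(7)] = 1/12 × (0.0555556 − 0.142857) = -0.00727513.
Running total after k=1: 29.8162.
k=2: B_{4}/(4)! × [f^{(3)}(18) − f^{(3)}(7)] = −1/720 × (0.000342936 − 0.00583090) = 7.62218e-06.

S_2 ≈ 29.8162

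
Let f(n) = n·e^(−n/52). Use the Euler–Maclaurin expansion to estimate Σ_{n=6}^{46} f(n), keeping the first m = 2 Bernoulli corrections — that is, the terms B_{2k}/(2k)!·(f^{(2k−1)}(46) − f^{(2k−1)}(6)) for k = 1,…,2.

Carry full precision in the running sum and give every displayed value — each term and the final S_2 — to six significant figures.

S_2 ≈ 595.433

∫_6^46 x·e^(−x/52) dx evaluates to 583.326.
Boundary: ½(f(6) + f(46)) = ½(5.34614 + 18.9922) = 12.1691.
Running total after boundary: 595.495.
Order-1 term: 1/12 · (0.0476392 − 0.788213) = -0.0617145.
After k=1: 595.433.
Order-2 term: −1/720 · (0.000322997 − 0.000950540) = 8.71587e-07.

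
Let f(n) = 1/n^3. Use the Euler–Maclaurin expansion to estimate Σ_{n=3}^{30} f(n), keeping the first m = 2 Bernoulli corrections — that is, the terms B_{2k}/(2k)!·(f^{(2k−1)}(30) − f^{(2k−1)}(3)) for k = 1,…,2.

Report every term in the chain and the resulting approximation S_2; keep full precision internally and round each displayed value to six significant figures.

S_2 ≈ 0.0765088

∫_3^30 1/x^3 dx evaluates to 0.0550000.
Endpoint term: (f(3) + f(30))/2 = (0.0370370 + 3.70370e-05)/2 = 0.0185370.
So far: 0.0735370.
Correction k=1: B_{2}/2! · (f^{(1)}(30) − f^{(1)}(3)) = 1/12 · (-3.70370e-06 − (-0.0370370)) = 0.00308611.
Running total after k=1: 0.0766231.
Correction k=2: B_{4}/4! · (f^{(3)}(30) − f^{(3)}(3)) = −1/720 · (-8.23045e-08 − (-0.0823045)) = -0.000114312.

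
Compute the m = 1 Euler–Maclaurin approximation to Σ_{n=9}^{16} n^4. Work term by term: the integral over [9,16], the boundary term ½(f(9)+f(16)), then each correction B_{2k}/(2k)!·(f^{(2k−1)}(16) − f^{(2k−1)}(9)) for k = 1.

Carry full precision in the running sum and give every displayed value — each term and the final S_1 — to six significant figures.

∫_9^16 x^4 dx evaluates to 197905.
½[f(9) + f(16)] = ½[6561.00 + 65536.0] = 36048.5.
So far: 233954.
Correction k=1: B_{2}/2! · (f^{(1)}(16) − f^{(1)}(9)) = 1/12 · (16384.0 − 2916.00) = 1122.33.

S_1 ≈ 235076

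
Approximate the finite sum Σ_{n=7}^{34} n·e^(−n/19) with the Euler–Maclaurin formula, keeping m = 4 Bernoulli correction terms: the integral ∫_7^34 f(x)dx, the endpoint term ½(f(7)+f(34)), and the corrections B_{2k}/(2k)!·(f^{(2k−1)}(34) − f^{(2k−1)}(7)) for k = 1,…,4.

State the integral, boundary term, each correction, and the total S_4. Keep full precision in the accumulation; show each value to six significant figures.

S_4 ≈ 178.758

Integral: ∫_7^34 x·e^(−x/19) dx = 173.545.
Endpoint term: (f(7) + f(34))/2 = (4.84278 + 5.67963)/2 = 5.26121.
Integral + boundary = 178.806.
k=1: B_{2}/(2)! × [f^{(1)}(34) − f^{(1)}(7)] = 1/12 × (-0.131880 − 0.436943) = -0.0474019.
After k=1: 178.758.
k=2: B_{4}/(4)! × [f^{(3)}(34) − f^{(3)}(7)] = −1/720 × (0.000560155 − 0.00504320) = 6.22645e-06.
After k=2: 178.758.
k=3: B_{6}/(6)! × [f^{(5)}(34) − f^{(5)}(7)] = 1/30240 × (4.11532e-06 − 2.45873e-05) = -6.76985e-10.
After k=3: 178.758.
k=4: B_{8}/(8)! × [f^{(7)}(34) − f^{(7)}(7)] = −1/1209600 × (1.85013e-08 − 9.75196e-08) = 6.53260e-14.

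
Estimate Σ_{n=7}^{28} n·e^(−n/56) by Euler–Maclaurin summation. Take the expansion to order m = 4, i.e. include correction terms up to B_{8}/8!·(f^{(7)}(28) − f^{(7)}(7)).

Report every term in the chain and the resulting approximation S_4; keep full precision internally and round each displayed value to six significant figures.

Integral: ∫_7^28 x·e^(−x/56) dx = 260.329.
½[f(7) + f(28)] = ½[6.17748 + 16.9829] = 11.5802.
Integral + boundary = 271.909.
k=1: B_{2}/(2)! × [f^{(1)}(28) − f^{(1)}(7)] = 1/12 × (0.303265 − 0.772185) = -0.0390766.
After k=1: 271.870.
k=2: B_{4}/(4)! × [f^{(3)}(28) − f^{(3)}(7)] = −1/720 × (0.000483523 − 0.000809049) = 4.52121e-07.
After k=2: 271.870.
k=3: B_{6}/(6)! × [f^{(5)}(28) − f^{(5)}(7)] = 1/30240 × (2.77532e-07 − 4.37457e-07) = -5.28853e-12.
After k=3: 271.870.
k=4: B_{8}/(8)! × [f^{(7)}(28) − f^{(7)}(7)] = −1/1209600 × (1.27832e-10 − 1.96724e-10) = 5.69549e-17.

S_4 ≈ 271.870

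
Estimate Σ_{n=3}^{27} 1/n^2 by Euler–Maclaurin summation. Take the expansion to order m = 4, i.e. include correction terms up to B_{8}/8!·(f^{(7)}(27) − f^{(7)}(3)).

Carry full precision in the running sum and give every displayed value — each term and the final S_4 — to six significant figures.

S_4 ≈ 0.358574

Integral: ∫_3^27 1/x^2 dx = 0.296296.
Endpoint term: (f(3) + f(27))/2 = (0.111111 + 0.00137174)/2 = 0.0562414.
Running total after boundary: 0.352538.
Order-1 term: 1/12 · (-0.000101611 − (-0.0740741)) = 0.00616437.
Running total after k=1: 0.358702.
Order-2 term: −1/720 · (-1.67260e-06 − (-0.0987654)) = -0.000137172.
Running total after k=2: 0.358565.
Order-3 term: 1/30240 · (-6.88313e-08 − (-0.329218)) = 1.08868e-05.
Running total after k=3: 0.358576.
Order-4 term: −1/1209600 · (-5.28745e-09 − (-2.04847)) = -1.69351e-06.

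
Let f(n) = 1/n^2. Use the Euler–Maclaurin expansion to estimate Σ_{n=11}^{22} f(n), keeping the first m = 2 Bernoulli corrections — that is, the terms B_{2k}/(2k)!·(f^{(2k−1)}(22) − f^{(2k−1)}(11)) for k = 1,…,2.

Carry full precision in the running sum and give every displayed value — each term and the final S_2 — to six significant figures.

The integral term ∫_11^22 1/x^2 dx = 0.0454545.
Boundary: ½(f(11) + f(22)) = ½(0.00826446 + 0.00206612) = 0.00516529.
So far: 0.0506198.
Order-1 term: 1/12 · (-0.000187829 − (-0.00150263)) = 0.000109567.
Partial sum through k=1: 0.0507294.
Order-2 term: −1/720 · (-4.65691e-06 − (-0.000149021)) = -2.00506e-07.

S_2 ≈ 0.0507292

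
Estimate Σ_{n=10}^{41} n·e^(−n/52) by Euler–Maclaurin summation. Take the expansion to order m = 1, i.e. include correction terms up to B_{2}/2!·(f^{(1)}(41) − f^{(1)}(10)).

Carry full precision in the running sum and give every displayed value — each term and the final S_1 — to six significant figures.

S_1 ≈ 475.194

The integral term ∫_10^41 x·e^(−x/52) dx = 461.798.
½[f(10) + f(41)] = ½[8.25053 + 18.6363] = 13.4434.
So far: 475.242.
k=1: B_{2}/(2)! × [f^{(1)}(41) − f^{(1)}(10)] = 1/12 × (0.0961534 − 0.666389) = -0.0475196.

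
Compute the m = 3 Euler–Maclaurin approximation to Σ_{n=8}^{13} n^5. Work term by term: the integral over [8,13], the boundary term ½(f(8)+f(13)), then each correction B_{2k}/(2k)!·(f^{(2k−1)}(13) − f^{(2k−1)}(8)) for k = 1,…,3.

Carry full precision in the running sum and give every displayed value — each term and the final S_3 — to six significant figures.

S_3 ≈ 972993

∫_8^13 x^5 dx evaluates to 760778.
½[f(8) + f(13)] = ½[32768.0 + 371293] = 202030.
So far: 962808.
Correction k=1: B_{2}/2! · (f^{(1)}(13) − f^{(1)}(8)) = 1/12 · (142805 − 20480.0) = 10193.8.
Running total after k=1: 973002.
Correction k=2: B_{4}/4! · (f^{(3)}(13) − f^{(3)}(8)) = −1/720 · (10140.0 − 3840.00) = -8.75000.
Running total after k=2: 972993.
Correction k=3: B_{6}/6! · (f^{(5)}(13) − f^{(5)}(8)) = 1/30240 · (120.000 − 120.000) = 0.00000.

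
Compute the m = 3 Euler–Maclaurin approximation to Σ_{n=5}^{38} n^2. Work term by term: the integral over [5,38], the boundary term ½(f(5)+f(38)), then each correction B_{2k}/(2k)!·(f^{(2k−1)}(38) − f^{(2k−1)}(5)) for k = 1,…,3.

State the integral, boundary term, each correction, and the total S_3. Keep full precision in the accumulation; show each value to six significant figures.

S_3 ≈ 18989.0

∫_5^38 x^2 dx evaluates to 18249.0.
Boundary: ½(f(5) + f(38)) = ½(25.0000 + 1444.00) = 734.500.
Running total after boundary: 18983.5.
Order-1 term: 1/12 · (76.0000 − 10.0000) = 5.50000.
Partial sum through k=1: 18989.0.
Order-2 term: −1/720 · (0.00000 − 0.00000) = 0.00000.
Partial sum through k=2: 18989.0.
Order-3 term: 1/30240 · (0.00000 − 0.00000) = 0.00000.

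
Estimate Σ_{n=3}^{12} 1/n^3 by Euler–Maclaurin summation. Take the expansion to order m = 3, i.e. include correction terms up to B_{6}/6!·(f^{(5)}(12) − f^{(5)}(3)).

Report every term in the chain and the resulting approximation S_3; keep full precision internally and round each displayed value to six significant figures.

S_3 ≈ 0.0738640

The integral term ∫_3^12 1/x^3 dx = 0.0520833.
Endpoint term: (f(3) + f(12))/2 = (0.0370370 + 0.000578704)/2 = 0.0188079.
Running total after boundary: 0.0708912.
k=1: B_{2}/(2)! × [f^{(1)}(12) − f^{(1)}(3)] = 1/12 × (-0.000144676 − (-0.0370370)) = 0.00307436.
After k=1: 0.0739656.
k=2: B_{4}/(4)! × [f^{(3)}(12) − f^{(3)}(3)] = −1/720 × (-2.00939e-05 − (-0.0823045)) = -0.000114284.
After k=2: 0.0738513.
k=3: B_{6}/(6)! × [f^{(5)}(12) − f^{(5)}(3)] = 1/30240 × (-5.86071e-06 − (-0.384088)) = 1.27011e-05.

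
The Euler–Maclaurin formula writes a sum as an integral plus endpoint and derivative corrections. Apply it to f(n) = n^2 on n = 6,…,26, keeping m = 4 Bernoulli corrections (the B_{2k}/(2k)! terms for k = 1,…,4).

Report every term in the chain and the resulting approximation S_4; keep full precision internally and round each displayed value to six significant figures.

The integral term ∫_6^26 x^2 dx = 5786.67.
Endpoint term: (f(6) + f(26))/2 = (36.0000 + 676.000)/2 = 356.000.
So far: 6142.67.
Correction k=1: B_{2}/2! · (f^{(1)}(26) − f^{(1)}(6)) = 1/12 · (52.0000 − 12.0000) = 3.33333.
Running total after k=1: 6146.00.
Correction k=2: B_{4}/4! · (f^{(3)}(26) − f^{(3)}(6)) = −1/720 · (0.00000 − 0.00000) = 0.00000.
Running total after k=2: 6146.00.
Correction k=3: B_{6}/6! · (f^{(5)}(26) − f^{(5)}(6)) = 1/30240 · (0.00000 − 0.00000) = 0.00000.
Running total after k=3: 6146.00.
Correction k=4: B_{8}/8! · (f^{(7)}(26) − f^{(7)}(6)) = −1/1209600 · (0.00000 − 0.00000) = 0.00000.

S_4 ≈ 6146.00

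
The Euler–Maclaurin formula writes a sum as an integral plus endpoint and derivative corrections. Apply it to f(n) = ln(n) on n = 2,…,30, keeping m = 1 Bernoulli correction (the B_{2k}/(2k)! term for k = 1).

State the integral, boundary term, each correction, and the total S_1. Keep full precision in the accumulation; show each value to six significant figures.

Integral: ∫_2^30 ln(x) dx = 72.6496.
Endpoint term: (f(2) + f(30))/2 = (0.693147 + 3.40120)/2 = 2.04717.
Integral + boundary = 74.6968.
Order-1 term: 1/12 · (0.0333333 − 0.500000) = -0.0388889.

S_1 ≈ 74.6579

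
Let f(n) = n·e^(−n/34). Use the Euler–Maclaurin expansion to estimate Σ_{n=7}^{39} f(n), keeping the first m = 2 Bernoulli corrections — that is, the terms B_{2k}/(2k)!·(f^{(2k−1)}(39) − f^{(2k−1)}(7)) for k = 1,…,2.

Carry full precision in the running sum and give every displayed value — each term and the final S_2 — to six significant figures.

S_2 ≈ 355.393

The integral term ∫_7^39 x·e^(−x/34) dx = 346.409.
Endpoint term: (f(7) + f(39))/2 = (5.69750 + 12.3852)/2 = 9.04135.
Integral + boundary = 355.451.
Correction k=1: B_{2}/2! · (f^{(1)}(39) − f^{(1)}(7)) = 1/12 · (-0.0467014 − 0.646355) = -0.0577547.
After k=1: 355.393.
Correction k=2: B_{4}/4! · (f^{(3)}(39) − f^{(3)}(7)) = −1/720 · (0.000509029 − 0.00196731) = 2.02539e-06.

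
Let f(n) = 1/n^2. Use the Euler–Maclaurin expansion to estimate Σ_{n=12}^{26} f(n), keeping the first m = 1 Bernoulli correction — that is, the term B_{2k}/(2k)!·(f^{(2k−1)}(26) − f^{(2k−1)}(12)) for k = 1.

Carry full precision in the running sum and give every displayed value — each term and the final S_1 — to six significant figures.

S_1 ≈ 0.0491706

The integral term ∫_12^26 1/x^2 dx = 0.0448718.
Endpoint term: (f(12) + f(26))/2 = (0.00694444 + 0.00147929)/2 = 0.00421187.
Integral + boundary = 0.0490837.
Correction k=1: B_{2}/2! · (f^{(1)}(26) − f^{(1)}(12)) = 1/12 · (-0.000113792 − (-0.00115741)) = 8.69680e-05.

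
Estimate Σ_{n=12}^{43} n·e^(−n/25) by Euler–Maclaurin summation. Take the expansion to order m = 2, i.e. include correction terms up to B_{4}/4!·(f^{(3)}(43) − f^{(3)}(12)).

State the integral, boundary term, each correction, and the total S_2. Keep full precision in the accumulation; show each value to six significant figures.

S_2 ≈ 275.487

Integral: ∫_12^43 x·e^(−x/25) dx = 267.962.
Boundary: ½(f(12) + f(43)) = ½(7.42540 + 7.69984) = 7.56262.
Running total after boundary: 275.525.
k=1: B_{2}/(2)! × [f^{(1)}(43) − f^{(1)}(12)] = 1/12 × (-0.128928 − 0.321767) = -0.0375579.
Partial sum through k=1: 275.487.
k=2: B_{4}/(4)! × [f^{(3)}(43) − f^{(3)}(12)] = −1/720 × (0.000366727 − 0.00249493) = 2.95584e-06.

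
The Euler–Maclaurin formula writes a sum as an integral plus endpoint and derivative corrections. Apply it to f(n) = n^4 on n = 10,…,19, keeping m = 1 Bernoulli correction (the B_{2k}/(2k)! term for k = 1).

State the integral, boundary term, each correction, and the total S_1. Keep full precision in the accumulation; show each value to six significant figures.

S_1 ≈ 547333

Integral: ∫_10^19 x^4 dx = 475220.
Endpoint term: (f(10) + f(19))/2 = (10000.0 + 130321)/2 = 70160.5.
Running total after boundary: 545380.
Correction k=1: B_{2}/2! · (f^{(1)}(19) − f^{(1)}(10)) = 1/12 · (27436.0 − 4000.00) = 1953.00.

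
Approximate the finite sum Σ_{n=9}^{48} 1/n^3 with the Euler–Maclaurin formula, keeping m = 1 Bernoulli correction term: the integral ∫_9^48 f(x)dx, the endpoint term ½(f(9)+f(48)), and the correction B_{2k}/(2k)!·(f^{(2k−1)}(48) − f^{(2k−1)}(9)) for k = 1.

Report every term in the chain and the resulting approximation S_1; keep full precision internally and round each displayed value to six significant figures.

Integral: ∫_9^48 1/x^3 dx = 0.00595583.
½[f(9) + f(48)] = ½[0.00137174 + 9.04225e-06] = 0.000690392.
Running total after boundary: 0.00664622.
k=1: B_{2}/(2)! × [f^{(1)}(48) − f^{(1)}(9)] = 1/12 × (-5.65140e-07 − (-0.000457247)) = 3.80569e-05.

S_1 ≈ 0.00668427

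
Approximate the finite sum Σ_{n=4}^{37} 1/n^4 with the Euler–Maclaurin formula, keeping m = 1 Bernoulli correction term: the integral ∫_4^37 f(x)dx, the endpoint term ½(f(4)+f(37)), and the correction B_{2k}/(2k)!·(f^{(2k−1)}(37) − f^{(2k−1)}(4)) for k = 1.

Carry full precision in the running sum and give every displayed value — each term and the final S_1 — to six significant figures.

∫_4^37 1/x^4 dx evaluates to 0.00520175.
Boundary: ½(f(4) + f(37)) = ½(0.00390625 + 5.33572e-07) = 0.00195339.
So far: 0.00715514.
Order-1 term: 1/12 · (-5.76835e-08 − (-0.00390625)) = 0.000325516.

S_1 ≈ 0.00748066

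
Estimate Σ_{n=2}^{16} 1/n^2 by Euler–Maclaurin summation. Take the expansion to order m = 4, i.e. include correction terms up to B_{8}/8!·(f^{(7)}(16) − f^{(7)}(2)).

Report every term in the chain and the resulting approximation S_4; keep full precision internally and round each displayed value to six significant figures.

S_4 ≈ 0.584325

∫_2^16 1/x^2 dx evaluates to 0.437500.
Boundary: ½(f(2) + f(16)) = ½(0.250000 + 0.00390625) = 0.126953.
Integral + boundary = 0.564453.
Order-1 term: 1/12 · (-0.000488281 − (-0.250000)) = 0.0207926.
After k=1: 0.585246.
Order-2 term: −1/720 · (-2.28882e-05 − (-0.750000)) = -0.00104163.
After k=2: 0.584204.
Order-3 term: 1/30240 · (-2.68221e-06 − (-5.62500)) = 0.000186012.
After k=3: 0.584390.
Order-4 term: −1/1209600 · (-5.86733e-07 − (-78.7500)) = -6.51042e-05.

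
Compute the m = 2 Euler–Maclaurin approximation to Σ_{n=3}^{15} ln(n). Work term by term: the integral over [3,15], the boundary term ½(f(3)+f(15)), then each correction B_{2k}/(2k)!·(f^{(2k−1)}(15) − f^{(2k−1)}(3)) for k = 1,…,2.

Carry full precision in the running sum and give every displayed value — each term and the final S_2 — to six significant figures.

S_2 ≈ 27.2061

Integral: ∫_3^15 ln(x) dx = 25.3249.
½[f(3) + f(15)] = ½[1.09861 + 2.70805] = 1.90333.
Running total after boundary: 27.2282.
Order-1 term: 1/12 · (0.0666667 − 0.333333) = -0.0222222.
Running total after k=1: 27.2060.
Order-2 term: −1/720 · (0.000592593 − 0.0740741) = 0.000102058.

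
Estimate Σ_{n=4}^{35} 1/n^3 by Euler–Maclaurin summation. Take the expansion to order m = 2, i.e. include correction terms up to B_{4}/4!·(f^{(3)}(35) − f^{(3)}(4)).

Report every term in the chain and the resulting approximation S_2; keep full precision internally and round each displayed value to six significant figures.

The integral term ∫_4^35 1/x^3 dx = 0.0308418.
½[f(4) + f(35)] = ½[0.0156250 + 2.33236e-05] = 0.00782416.
Running total after boundary: 0.0386660.
k=1: B_{2}/(2)! × [f^{(1)}(35) − f^{(1)}(4)] = 1/12 × (-1.99917e-06 − (-0.0117188)) = 0.000976396.
Partial sum through k=1: 0.0396424.
k=2: B_{4}/(4)! × [f^{(3)}(35) − f^{(3)}(4)] = −1/720 × (-3.26395e-08 − (-0.0146484)) = -2.03450e-05.

S_2 ≈ 0.0396220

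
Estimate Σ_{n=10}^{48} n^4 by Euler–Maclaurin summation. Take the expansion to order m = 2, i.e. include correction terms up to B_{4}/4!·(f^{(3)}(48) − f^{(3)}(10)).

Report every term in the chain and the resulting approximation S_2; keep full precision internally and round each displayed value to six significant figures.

S_2 ≈ 5.36365e+07

Integral: ∫_10^48 x^4 dx = 5.09408e+07.
Endpoint term: (f(10) + f(48))/2 = (10000.0 + 5.30842e+06)/2 = 2.65921e+06.
So far: 5.36000e+07.
k=1: B_{2}/(2)! × [f^{(1)}(48) − f^{(1)}(10)] = 1/12 × (442368 − 4000.00) = 36530.7.
After k=1: 5.36365e+07.
k=2: B_{4}/(4)! × [f^{(3)}(48) − f^{(3)}(10)] = −1/720 × (1152.00 − 240.000) = -1.26667.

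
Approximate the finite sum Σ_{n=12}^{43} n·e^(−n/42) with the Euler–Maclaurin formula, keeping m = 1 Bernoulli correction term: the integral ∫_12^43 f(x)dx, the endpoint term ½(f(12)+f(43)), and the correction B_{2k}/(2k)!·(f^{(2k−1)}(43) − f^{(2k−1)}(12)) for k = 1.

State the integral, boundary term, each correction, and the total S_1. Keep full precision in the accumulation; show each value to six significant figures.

Integral: ∫_12^43 x·e^(−x/42) dx = 421.921.
Boundary: ½(f(12) + f(43)) = ½(9.01773 + 15.4466) = 12.2322.
Integral + boundary = 434.154.
Order-1 term: 1/12 · (-0.00855295 − 0.536769) = -0.0454435.

S_1 ≈ 434.108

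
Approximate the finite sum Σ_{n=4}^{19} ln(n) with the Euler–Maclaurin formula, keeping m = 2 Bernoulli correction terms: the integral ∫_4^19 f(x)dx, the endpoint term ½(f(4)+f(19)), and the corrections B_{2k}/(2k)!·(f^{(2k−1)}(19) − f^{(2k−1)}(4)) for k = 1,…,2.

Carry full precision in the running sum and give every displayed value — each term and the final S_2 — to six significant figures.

The integral term ∫_4^19 ln(x) dx = 35.3992.
Endpoint term: (f(4) + f(19))/2 = (1.38629 + 2.94444)/2 = 2.16537.
So far: 37.5645.
Correction k=1: B_{2}/2! · (f^{(1)}(19) − f^{(1)}(4)) = 1/12 · (0.0526316 − 0.250000) = -0.0164474.
Partial sum through k=1: 37.5481.
Correction k=2: B_{4}/4! · (f^{(3)}(19) − f^{(3)}(4)) = −1/720 · (0.000291588 − 0.0312500) = 4.29978e-05.

S_2 ≈ 37.5481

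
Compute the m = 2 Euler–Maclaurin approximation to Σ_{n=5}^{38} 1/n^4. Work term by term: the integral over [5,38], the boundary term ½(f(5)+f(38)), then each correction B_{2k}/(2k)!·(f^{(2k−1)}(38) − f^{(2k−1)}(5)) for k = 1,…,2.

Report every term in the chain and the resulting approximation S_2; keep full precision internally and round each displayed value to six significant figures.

S_2 ≈ 0.00356536

Integral: ∫_5^38 1/x^4 dx = 0.00266059.
Endpoint term: (f(5) + f(38))/2 = (0.00160000 + 4.79585e-07)/2 = 0.000800240.
Integral + boundary = 0.00346083.
k=1: B_{2}/(2)! × [f^{(1)}(38) − f^{(1)}(5)] = 1/12 × (-5.04826e-08 − (-0.00128000)) = 0.000106662.
Partial sum through k=1: 0.00356749.
k=2: B_{4}/(4)! × [f^{(3)}(38) − f^{(3)}(5)] = −1/720 × (-1.04881e-09 − (-0.00153600)) = -2.13333e-06.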